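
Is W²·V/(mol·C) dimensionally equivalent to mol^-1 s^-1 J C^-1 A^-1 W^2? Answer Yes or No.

Yes

Left side:
  W = J/s (power = energy per time),
      = kg·m²·s⁻³.
  So W² = kg²·m⁴·s⁻⁶.
  V = W/A (potential = power per current),
      = kg·m²·s⁻³·A⁻¹.
  C = A·s = s·A (charge = current × time).
  So C⁻¹ = s⁻¹·A⁻¹.
  Combining: mol⁻¹·W²·V·C⁻¹ = mol⁻¹ · (kg²·m⁴·s⁻⁶) · (kg·m²·s⁻³·A⁻¹) · (s⁻¹·A⁻¹) = kg³·m⁶·s⁻¹⁰·A⁻²·mol⁻¹.
Right side:
  J = kg·m²·s⁻².
  C = s·A.
  So C⁻¹ = s⁻¹·A⁻¹.
  W = kg·m²·s⁻³.
  So W² = kg²·m⁴·s⁻⁶.
  Combining: mol⁻¹·s⁻¹·J·C⁻¹·A⁻¹·W² = mol⁻¹ · s⁻¹ · (kg·m²·s⁻²) · (s⁻¹·A⁻¹) · A⁻¹ · (kg²·m⁴·s⁻⁶) = kg³·m⁶·s⁻¹⁰·A⁻²·mol⁻¹.
Both reduce to kg³·m⁶·s⁻¹⁰·A⁻²·mol⁻¹.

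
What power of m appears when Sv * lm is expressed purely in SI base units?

2

Sv = J/kg (equivalent dose = energy per mass),
    = m²·s⁻².
lm = cd·sr = cd (luminous flux; sr is dimensionless).
Combining: Sv·lm = (m²·s⁻²) · cd = m²·s⁻²·cd.
The exponent of m is 2.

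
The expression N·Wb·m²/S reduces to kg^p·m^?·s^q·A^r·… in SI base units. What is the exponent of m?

7

N = kg·m/s² = kg·m·s⁻² (force = mass × acceleration).
S = 1/Ω (conductance is reciprocal resistance),
    = kg⁻¹·m⁻²·s³·A².
So S⁻¹ = kg·m²·s⁻³·A⁻².
Wb = V·s (flux: a volt is a weber per second),
    = kg·m²·s⁻²·A⁻¹.
Combining: N·S⁻¹·Wb·m² = (kg·m·s⁻²) · (kg·m²·s⁻³·A⁻²) · (kg·m²·s⁻²·A⁻¹) · m² = kg³·m⁷·s⁻⁷·A⁻³.
The exponent of m is 7.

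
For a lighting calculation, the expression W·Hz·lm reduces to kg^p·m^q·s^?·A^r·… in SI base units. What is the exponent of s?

-4

W = J/s (power = energy per time),
    = kg·m²·s⁻³.
Hz = 1/s = s⁻¹ (frequency is cycles per second).
lm = cd·sr = cd (luminous flux; sr is dimensionless).
Combining: W·Hz·lm = (kg·m²·s⁻³) · s⁻¹ · cd = kg·m²·s⁻⁴·cd.
The exponent of s is -4.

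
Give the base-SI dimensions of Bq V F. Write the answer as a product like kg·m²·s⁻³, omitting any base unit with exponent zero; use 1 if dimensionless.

Bq = 1/s = s⁻¹ (activity is decays per second).
V = W/A (potential = power per current),
    = kg·m²·s⁻³·A⁻¹.
F = C/V (capacitance = charge per voltage),
    = A·s/(kg·m²·s⁻³·A⁻¹) (substituting C and V),
    = kg⁻¹·m⁻²·s⁴·A².
Combining: Bq·V·F = s⁻¹ · (kg·m²·s⁻³·A⁻¹) · (kg⁻¹·m⁻²·s⁴·A²) = A.

A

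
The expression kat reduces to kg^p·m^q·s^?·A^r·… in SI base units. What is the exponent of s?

-1

kat = s⁻¹·mol.
The exponent of s is -1.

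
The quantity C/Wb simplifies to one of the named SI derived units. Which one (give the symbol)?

Wb = V·s (flux: a volt is a weber per second),
    = kg·m²·s⁻²·A⁻¹.
So Wb⁻¹ = kg⁻¹·m⁻²·s²·A.
C = A·s = s·A (charge = current × time).
Combining: Wb⁻¹·C = (kg⁻¹·m⁻²·s²·A) · (s·A) = kg⁻¹·m⁻²·s³·A².
kg⁻¹·m⁻²·s³·A² is the base-SI form of the siemens.

S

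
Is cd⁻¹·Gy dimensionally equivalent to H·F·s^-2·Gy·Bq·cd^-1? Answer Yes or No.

Left side:
  Gy = J/kg (absorbed dose = energy per mass),
      = m²·s⁻².
  Combining: cd⁻¹·Gy = cd⁻¹ · (m²·s⁻²) = m²·s⁻²·cd⁻¹.
Right side:
  H = kg·m²·s⁻²·A⁻².
  F = kg⁻¹·m⁻²·s⁴·A².
  Gy = m²·s⁻².
  Bq = s⁻¹.
  Combining: H·F·s⁻²·Gy·Bq·cd⁻¹ = (kg·m²·s⁻²·A⁻²) · (kg⁻¹·m⁻²·s⁴·A²) · s⁻² · (m²·s⁻²) · s⁻¹ · cd⁻¹ = m²·s⁻³·cd⁻¹.
Left is m²·s⁻²·cd⁻¹; right is m²·s⁻³·cd⁻¹ — different.

No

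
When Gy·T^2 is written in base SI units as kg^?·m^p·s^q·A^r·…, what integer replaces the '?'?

2

Gy = J/kg (absorbed dose = energy per mass),
    = m²·s⁻².
T = Wb/m² (flux density = flux per area),
    = kg·s⁻²·A⁻¹.
So T² = kg²·s⁻⁴·A⁻².
Combining: Gy·T² = (m²·s⁻²) · (kg²·s⁻⁴·A⁻²) = kg²·m²·s⁻⁶·A⁻².
The exponent of kg is 2.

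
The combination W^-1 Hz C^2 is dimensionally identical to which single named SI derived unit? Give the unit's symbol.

F

W = J/s (power = energy per time),
    = kg·m²·s⁻³.
So W⁻¹ = kg⁻¹·m⁻²·s³.
Hz = 1/s = s⁻¹ (frequency is cycles per second).
C = A·s = s·A (charge = current × time).
So C² = s²·A².
Combining: W⁻¹·Hz·C² = (kg⁻¹·m⁻²·s³) · s⁻¹ · (s²·A²) = kg⁻¹·m⁻²·s⁴·A².
kg⁻¹·m⁻²·s⁴·A² is the base-SI form of the farad.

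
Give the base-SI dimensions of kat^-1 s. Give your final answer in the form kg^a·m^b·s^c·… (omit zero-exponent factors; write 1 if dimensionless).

s²·mol⁻¹

kat = s⁻¹·mol.
So kat⁻¹ = s·mol⁻¹.
Combining: kat⁻¹·s = (s·mol⁻¹) · s = s²·mol⁻¹.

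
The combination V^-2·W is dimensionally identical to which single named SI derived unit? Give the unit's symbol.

S

V = W/A (potential = power per current),
    = kg·m²·s⁻³·A⁻¹.
So V⁻² = kg⁻²·m⁻⁴·s⁶·A².
W = J/s (power = energy per time),
    = kg·m²·s⁻³.
Combining: V⁻²·W = (kg⁻²·m⁻⁴·s⁶·A²) · (kg·m²·s⁻³) = kg⁻¹·m⁻²·s³·A².
kg⁻¹·m⁻²·s³·A² is the base-SI form of the siemens.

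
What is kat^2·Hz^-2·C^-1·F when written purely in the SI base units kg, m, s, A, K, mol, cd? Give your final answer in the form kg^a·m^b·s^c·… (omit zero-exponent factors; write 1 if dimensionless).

kat = mol/s = s⁻¹·mol (catalytic activity).
So kat² = s⁻²·mol².
Hz = 1/s = s⁻¹ (frequency is cycles per second).
So Hz⁻² = s².
C = A·s = s·A (charge = current × time).
So C⁻¹ = s⁻¹·A⁻¹.
F = C/V (capacitance = charge per voltage),
    = A·s/(kg·m²·s⁻³·A⁻¹) (substituting C and V),
    = kg⁻¹·m⁻²·s⁴·A².
Combining: kat²·Hz⁻²·C⁻¹·F = (s⁻²·mol²) · s² · (s⁻¹·A⁻¹) · (kg⁻¹·m⁻²·s⁴·A²) = kg⁻¹·m⁻²·s³·A·mol².

kg⁻¹·m⁻²·s³·A·mol²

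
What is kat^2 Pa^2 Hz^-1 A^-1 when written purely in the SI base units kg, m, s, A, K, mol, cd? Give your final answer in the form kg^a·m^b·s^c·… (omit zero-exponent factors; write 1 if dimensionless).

kat = mol/s = s⁻¹·mol (catalytic activity).
So kat² = s⁻²·mol².
Pa = N/m² (pressure = force per area),
    = kg·m⁻¹·s⁻².
So Pa² = kg²·m⁻²·s⁻⁴.
Hz = 1/s = s⁻¹ (frequency is cycles per second).
So Hz⁻¹ = s.
Combining: kat²·Pa²·Hz⁻¹·A⁻¹ = (s⁻²·mol²) · (kg²·m⁻²·s⁻⁴) · s · A⁻¹ = kg²·m⁻²·s⁻⁵·A⁻¹·mol².

kg²·m⁻²·s⁻⁵·A⁻¹·mol²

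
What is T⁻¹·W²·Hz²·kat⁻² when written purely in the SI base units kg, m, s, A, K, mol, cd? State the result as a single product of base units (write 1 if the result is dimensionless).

kg·m⁴·s⁻⁴·A·mol⁻²

T = Wb/m² (flux density = flux per area),
    = kg·s⁻²·A⁻¹.
So T⁻¹ = kg⁻¹·s²·A.
W = J/s (power = energy per time),
    = kg·m²·s⁻³.
So W² = kg²·m⁴·s⁻⁶.
Hz = 1/s = s⁻¹ (frequency is cycles per second).
So Hz² = s⁻².
kat = mol/s = s⁻¹·mol (catalytic activity).
So kat⁻² = s²·mol⁻².
Combining: T⁻¹·W²·Hz²·kat⁻² = (kg⁻¹·s²·A) · (kg²·m⁴·s⁻⁶) · s⁻² · (s²·mol⁻²) = kg·m⁴·s⁻⁴·A·mol⁻².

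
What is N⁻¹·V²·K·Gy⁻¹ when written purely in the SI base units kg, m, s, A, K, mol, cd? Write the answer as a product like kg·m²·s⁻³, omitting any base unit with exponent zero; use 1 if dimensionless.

N = kg·m/s² = kg·m·s⁻² (force = mass × acceleration).
So N⁻¹ = kg⁻¹·m⁻¹·s².
V = W/A (potential = power per current),
    = kg·m²·s⁻³·A⁻¹.
So V² = kg²·m⁴·s⁻⁶·A⁻².
Gy = J/kg (absorbed dose = energy per mass),
    = m²·s⁻².
So Gy⁻¹ = m⁻²·s².
Combining: N⁻¹·V²·K·Gy⁻¹ = (kg⁻¹·m⁻¹·s²) · (kg²·m⁴·s⁻⁶·A⁻²) · K · (m⁻²·s²) = kg·m·s⁻²·A⁻²·K.

kg·m·s⁻²·A⁻²·K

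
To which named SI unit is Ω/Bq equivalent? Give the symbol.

Bq = s⁻¹.
So Bq⁻¹ = s.
Ω = kg·m²·s⁻³·A⁻².
Combining: Bq⁻¹·Ω = s · (kg·m²·s⁻³·A⁻²) = kg·m²·s⁻²·A⁻².
kg·m²·s⁻²·A⁻² is the base-SI form of the henry.

H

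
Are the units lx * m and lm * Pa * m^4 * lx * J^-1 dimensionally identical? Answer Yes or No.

No

Left side:
  lx = lm/m² (illuminance = luminous flux per area),
      = m⁻²·cd.
  Combining: lx·m = (m⁻²·cd) · m = m⁻¹·cd.
Right side:
  lm = cd.
  Pa = kg·m⁻¹·s⁻².
  lx = m⁻²·cd.
  J = kg·m²·s⁻².
  So J⁻¹ = kg⁻¹·m⁻²·s².
  Combining: lm·Pa·m⁴·lx·J⁻¹ = cd · (kg·m⁻¹·s⁻²) · m⁴ · (m⁻²·cd) · (kg⁻¹·m⁻²·s²) = m⁻¹·cd².
Left is m⁻¹·cd; right is m⁻¹·cd² — different.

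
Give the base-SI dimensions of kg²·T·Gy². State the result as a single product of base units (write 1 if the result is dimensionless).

kg³·m⁴·s⁻⁶·A⁻¹

T = kg·s⁻²·A⁻¹.
Gy = m²·s⁻².
So Gy² = m⁴·s⁻⁴.
Combining: kg²·T·Gy² = kg² · (kg·s⁻²·A⁻¹) · (m⁴·s⁻⁴) = kg³·m⁴·s⁻⁶·A⁻¹.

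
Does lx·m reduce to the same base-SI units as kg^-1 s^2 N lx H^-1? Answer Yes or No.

Left side:
  lx = m⁻²·cd.
  Combining: lx·m = (m⁻²·cd) · m = m⁻¹·cd.
Right side:
  N = kg·m·s⁻².
  lx = m⁻²·cd.
  H = kg·m²·s⁻²·A⁻².
  So H⁻¹ = kg⁻¹·m⁻²·s²·A².
  Combining: kg⁻¹·s²·N·lx·H⁻¹ = kg⁻¹ · s² · (kg·m·s⁻²) · (m⁻²·cd) · (kg⁻¹·m⁻²·s²·A²) = kg⁻¹·m⁻³·s²·A²·cd.
Left is m⁻¹·cd; right is kg⁻¹·m⁻³·s²·A²·cd — different.

No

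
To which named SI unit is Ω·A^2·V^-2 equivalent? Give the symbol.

S

Ω = kg·m²·s⁻³·A⁻².
V = kg·m²·s⁻³·A⁻¹.
So V⁻² = kg⁻²·m⁻⁴·s⁶·A².
Combining: Ω·A²·V⁻² = (kg·m²·s⁻³·A⁻²) · A² · (kg⁻²·m⁻⁴·s⁶·A²) = kg⁻¹·m⁻²·s³·A².
kg⁻¹·m⁻²·s³·A² is the base-SI form of the siemens.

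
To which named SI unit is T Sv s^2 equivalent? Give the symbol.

Wb

T = Wb/m² (flux density = flux per area),
    = kg·s⁻²·A⁻¹.
Sv = J/kg (equivalent dose = energy per mass),
    = m²·s⁻².
Combining: T·Sv·s² = (kg·s⁻²·A⁻¹) · (m²·s⁻²) · s² = kg·m²·s⁻²·A⁻¹.
kg·m²·s⁻²·A⁻¹ is the base-SI form of the weber.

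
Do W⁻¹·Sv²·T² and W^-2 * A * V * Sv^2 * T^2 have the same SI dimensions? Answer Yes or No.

Yes

Left side:
  W = kg·m²·s⁻³.
  So W⁻¹ = kg⁻¹·m⁻²·s³.
  Sv = m²·s⁻².
  So Sv² = m⁴·s⁻⁴.
  T = kg·s⁻²·A⁻¹.
  So T² = kg²·s⁻⁴·A⁻².
  Combining: W⁻¹·Sv²·T² = (kg⁻¹·m⁻²·s³) · (m⁴·s⁻⁴) · (kg²·s⁻⁴·A⁻²) = kg·m²·s⁻⁵·A⁻².
Right side:
  W = kg·m²·s⁻³.
  So W⁻² = kg⁻²·m⁻⁴·s⁶.
  V = kg·m²·s⁻³·A⁻¹.
  Sv = m²·s⁻².
  So Sv² = m⁴·s⁻⁴.
  T = kg·s⁻²·A⁻¹.
  So T² = kg²·s⁻⁴·A⁻².
  Combining: W⁻²·A·V·Sv²·T² = (kg⁻²·m⁻⁴·s⁶) · A · (kg·m²·s⁻³·A⁻¹) · (m⁴·s⁻⁴) · (kg²·s⁻⁴·A⁻²) = kg·m²·s⁻⁵·A⁻².
Both reduce to kg·m²·s⁻⁵·A⁻².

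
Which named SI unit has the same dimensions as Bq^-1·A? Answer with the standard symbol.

C

Bq = 1/s = s⁻¹ (activity is decays per second).
So Bq⁻¹ = s.
Combining: Bq⁻¹·A = s · A = s·A.
s·A is the base-SI form of the coulomb.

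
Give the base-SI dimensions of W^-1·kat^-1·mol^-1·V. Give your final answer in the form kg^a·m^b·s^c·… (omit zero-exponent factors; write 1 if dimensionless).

s·A⁻¹·mol⁻²

W = J/s (power = energy per time),
    = kg·m²·s⁻³.
So W⁻¹ = kg⁻¹·m⁻²·s³.
kat = mol/s = s⁻¹·mol (catalytic activity).
So kat⁻¹ = s·mol⁻¹.
V = W/A (potential = power per current),
    = kg·m²·s⁻³·A⁻¹.
Combining: W⁻¹·kat⁻¹·mol⁻¹·V = (kg⁻¹·m⁻²·s³) · (s·mol⁻¹) · mol⁻¹ · (kg·m²·s⁻³·A⁻¹) = s·A⁻¹·mol⁻².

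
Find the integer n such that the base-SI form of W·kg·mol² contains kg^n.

2

W = J/s (power = energy per time),
    = kg·m²·s⁻³.
Combining: W·kg·mol² = (kg·m²·s⁻³) · kg · mol² = kg²·m²·s⁻³·mol².
The exponent of kg is 2.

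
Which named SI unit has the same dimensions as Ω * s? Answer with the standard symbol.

Ω = V/A (resistance = voltage per current),
    = kg·m²·s⁻³·A⁻².
Combining: Ω·s = (kg·m²·s⁻³·A⁻²) · s = kg·m²·s⁻²·A⁻².
kg·m²·s⁻²·A⁻² is the base-SI form of the henry.

H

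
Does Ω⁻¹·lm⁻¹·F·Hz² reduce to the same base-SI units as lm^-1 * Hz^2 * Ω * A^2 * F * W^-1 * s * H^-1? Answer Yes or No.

Left side:
  Ω = V/A (resistance = voltage per current),
      = kg·m²·s⁻³·A⁻².
  So Ω⁻¹ = kg⁻¹·m⁻²·s³·A².
  lm = cd·sr = cd (luminous flux; sr is dimensionless).
  So lm⁻¹ = cd⁻¹.
  F = C/V (capacitance = charge per voltage),
      = A·s/(kg·m²·s⁻³·A⁻¹) (substituting C and V),
      = kg⁻¹·m⁻²·s⁴·A².
  Hz = 1/s = s⁻¹ (frequency is cycles per second).
  So Hz² = s⁻².
  Combining: Ω⁻¹·lm⁻¹·F·Hz² = (kg⁻¹·m⁻²·s³·A²) · cd⁻¹ · (kg⁻¹·m⁻²·s⁴·A²) · s⁻² = kg⁻²·m⁻⁴·s⁵·A⁴·cd⁻¹.
Right side:
  lm = cd.
  So lm⁻¹ = cd⁻¹.
  Hz = s⁻¹.
  So Hz² = s⁻².
  Ω = kg·m²·s⁻³·A⁻².
  F = kg⁻¹·m⁻²·s⁴·A².
  W = kg·m²·s⁻³.
  So W⁻¹ = kg⁻¹·m⁻²·s³.
  H = kg·m²·s⁻²·A⁻².
  So H⁻¹ = kg⁻¹·m⁻²·s²·A².
  Combining: lm⁻¹·Hz²·Ω·A²·F·W⁻¹·s·H⁻¹ = cd⁻¹ · s⁻² · (kg·m²·s⁻³·A⁻²) · A² · (kg⁻¹·m⁻²·s⁴·A²) · (kg⁻¹·m⁻²·s³) · s · (kg⁻¹·m⁻²·s²·A²) = kg⁻²·m⁻⁴·s⁵·A⁴·cd⁻¹.
Both reduce to kg⁻²·m⁻⁴·s⁵·A⁴·cd⁻¹.

Yes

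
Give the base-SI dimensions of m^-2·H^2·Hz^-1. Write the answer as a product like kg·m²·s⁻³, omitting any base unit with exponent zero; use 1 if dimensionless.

H = Wb/A (inductance = flux per current),
    = kg·m²·s⁻²·A⁻².
So H² = kg²·m⁴·s⁻⁴·A⁻⁴.
Hz = 1/s = s⁻¹ (frequency is cycles per second).
So Hz⁻¹ = s.
Combining: m⁻²·H²·Hz⁻¹ = m⁻² · (kg²·m⁴·s⁻⁴·A⁻⁴) · s = kg²·m²·s⁻³·A⁻⁴.

kg²·m²·s⁻³·A⁻⁴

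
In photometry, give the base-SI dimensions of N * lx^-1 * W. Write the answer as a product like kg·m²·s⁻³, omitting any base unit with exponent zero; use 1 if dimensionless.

kg²·m⁵·s⁻⁵·cd⁻¹

N = kg·m/s² = kg·m·s⁻² (force = mass × acceleration).
lx = lm/m² (illuminance = luminous flux per area),
    = m⁻²·cd.
So lx⁻¹ = m²·cd⁻¹.
W = J/s (power = energy per time),
    = kg·m²·s⁻³.
Combining: N·lx⁻¹·W = (kg·m·s⁻²) · (m²·cd⁻¹) · (kg·m²·s⁻³) = kg²·m⁵·s⁻⁵·cd⁻¹.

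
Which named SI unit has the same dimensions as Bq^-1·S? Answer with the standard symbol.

F

Bq = s⁻¹.
So Bq⁻¹ = s.
S = kg⁻¹·m⁻²·s³·A².
Combining: Bq⁻¹·S = s · (kg⁻¹·m⁻²·s³·A²) = kg⁻¹·m⁻²·s⁴·A².
kg⁻¹·m⁻²·s⁴·A² is the base-SI form of the farad.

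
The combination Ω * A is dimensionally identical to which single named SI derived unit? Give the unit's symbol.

Ω = kg·m²·s⁻³·A⁻².
Combining: Ω·A = (kg·m²·s⁻³·A⁻²) · A = kg·m²·s⁻³·A⁻¹.
kg·m²·s⁻³·A⁻¹ is the base-SI form of the volt.

V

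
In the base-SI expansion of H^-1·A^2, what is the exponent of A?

H = kg·m²·s⁻²·A⁻².
So H⁻¹ = kg⁻¹·m⁻²·s²·A².
Combining: H⁻¹·A² = (kg⁻¹·m⁻²·s²·A²) · A² = kg⁻¹·m⁻²·s²·A⁴.
The exponent of A is 4.

4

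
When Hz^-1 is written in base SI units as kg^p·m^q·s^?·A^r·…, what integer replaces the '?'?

1

Hz = 1/s = s⁻¹ (frequency is cycles per second).
So Hz⁻¹ = s.
The exponent of s is 1.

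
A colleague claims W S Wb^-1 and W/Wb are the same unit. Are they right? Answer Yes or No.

Left side:
  W = kg·m²·s⁻³.
  S = kg⁻¹·m⁻²·s³·A².
  Wb = kg·m²·s⁻²·A⁻¹.
  So Wb⁻¹ = kg⁻¹·m⁻²·s²·A.
  Combining: W·S·Wb⁻¹ = (kg·m²·s⁻³) · (kg⁻¹·m⁻²·s³·A²) · (kg⁻¹·m⁻²·s²·A) = kg⁻¹·m⁻²·s²·A³.
Right side:
  Wb = kg·m²·s⁻²·A⁻¹.
  So Wb⁻¹ = kg⁻¹·m⁻²·s²·A.
  W = kg·m²·s⁻³.
  Combining: Wb⁻¹·W = (kg⁻¹·m⁻²·s²·A) · (kg·m²·s⁻³) = s⁻¹·A.
Left is kg⁻¹·m⁻²·s²·A³; right is s⁻¹·A — different.

No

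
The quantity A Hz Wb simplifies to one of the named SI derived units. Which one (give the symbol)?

W

Hz = 1/s = s⁻¹ (frequency is cycles per second).
Wb = V·s (flux: a volt is a weber per second),
    = kg·m²·s⁻²·A⁻¹.
Combining: A·Hz·Wb = A · s⁻¹ · (kg·m²·s⁻²·A⁻¹) = kg·m²·s⁻³.
kg·m²·s⁻³ is the base-SI form of the watt.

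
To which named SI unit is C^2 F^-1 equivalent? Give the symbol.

J

C = s·A.
So C² = s²·A².
F = kg⁻¹·m⁻²·s⁴·A².
So F⁻¹ = kg·m²·s⁻⁴·A⁻².
Combining: C²·F⁻¹ = (s²·A²) · (kg·m²·s⁻⁴·A⁻²) = kg·m²·s⁻².
kg·m²·s⁻² is the base-SI form of the joule.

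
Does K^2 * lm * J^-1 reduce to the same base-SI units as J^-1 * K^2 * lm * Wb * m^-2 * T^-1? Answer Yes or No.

Yes

Left side:
  lm = cd·sr = cd (luminous flux; sr is dimensionless).
  J = N·m (work = force × distance),
      = kg·m²·s⁻².
  So J⁻¹ = kg⁻¹·m⁻²·s².
  Combining: K²·lm·J⁻¹ = K² · cd · (kg⁻¹·m⁻²·s²) = kg⁻¹·m⁻²·s²·K²·cd.
Right side:
  J = kg·m²·s⁻².
  So J⁻¹ = kg⁻¹·m⁻²·s².
  lm = cd.
  Wb = kg·m²·s⁻²·A⁻¹.
  T = kg·s⁻²·A⁻¹.
  So T⁻¹ = kg⁻¹·s²·A.
  Combining: J⁻¹·K²·lm·Wb·m⁻²·T⁻¹ = (kg⁻¹·m⁻²·s²) · K² · cd · (kg·m²·s⁻²·A⁻¹) · m⁻² · (kg⁻¹·s²·A) = kg⁻¹·m⁻²·s²·K²·cd.
Both reduce to kg⁻¹·m⁻²·s²·K²·cd.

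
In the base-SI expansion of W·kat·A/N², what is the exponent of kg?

-1

W = kg·m²·s⁻³.
N = kg·m·s⁻².
So N⁻² = kg⁻²·m⁻²·s⁴.
kat = s⁻¹·mol.
Combining: W·N⁻²·kat·A = (kg·m²·s⁻³) · (kg⁻²·m⁻²·s⁴) · (s⁻¹·mol) · A = kg⁻¹·A·mol.
The exponent of kg is -1.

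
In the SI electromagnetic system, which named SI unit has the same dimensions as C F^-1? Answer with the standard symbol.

C = s·A.
F = kg⁻¹·m⁻²·s⁴·A².
So F⁻¹ = kg·m²·s⁻⁴·A⁻².
Combining: C·F⁻¹ = (s·A) · (kg·m²·s⁻⁴·A⁻²) = kg·m²·s⁻³·A⁻¹.
kg·m²·s⁻³·A⁻¹ is the base-SI form of the volt.

V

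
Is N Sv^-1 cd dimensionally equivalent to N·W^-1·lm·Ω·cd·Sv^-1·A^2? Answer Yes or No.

No

Left side:
  N = kg·m/s² = kg·m·s⁻² (force = mass × acceleration).
  Sv = J/kg (equivalent dose = energy per mass),
      = m²·s⁻².
  So Sv⁻¹ = m⁻²·s².
  Combining: N·Sv⁻¹·cd = (kg·m·s⁻²) · (m⁻²·s²) · cd = kg·m⁻¹·cd.
Right side:
  N = kg·m/s² = kg·m·s⁻² (force = mass × acceleration).
  W = J/s (power = energy per time),
      = kg·m²·s⁻³.
  So W⁻¹ = kg⁻¹·m⁻²·s³.
  lm = cd·sr = cd (luminous flux; sr is dimensionless).
  Ω = V/A (resistance = voltage per current),
      = kg·m²·s⁻³·A⁻².
  Sv = J/kg (equivalent dose = energy per mass),
      = m²·s⁻².
  So Sv⁻¹ = m⁻²·s².
  Combining: N·W⁻¹·lm·Ω·cd·Sv⁻¹·A² = (kg·m·s⁻²) · (kg⁻¹·m⁻²·s³) · cd · (kg·m²·s⁻³·A⁻²) · cd · (m⁻²·s²) · A² = kg·m⁻¹·cd².
Left is kg·m⁻¹·cd; right is kg·m⁻¹·cd² — different.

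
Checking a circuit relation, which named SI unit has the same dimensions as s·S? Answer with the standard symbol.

F

S = 1/Ω (conductance is reciprocal resistance),
    = kg⁻¹·m⁻²·s³·A².
Combining: s·S = s · (kg⁻¹·m⁻²·s³·A²) = kg⁻¹·m⁻²·s⁴·A².
kg⁻¹·m⁻²·s⁴·A² is the base-SI form of the farad.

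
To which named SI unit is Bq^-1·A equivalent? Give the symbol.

C

Bq = 1/s = s⁻¹ (activity is decays per second).
So Bq⁻¹ = s.
Combining: Bq⁻¹·A = s · A = s·A.
s·A is the base-SI form of the coulomb.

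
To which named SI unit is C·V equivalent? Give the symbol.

C = A·s = s·A (charge = current × time).
V = W/A (potential = power per current),
    = kg·m²·s⁻³·A⁻¹.
Combining: C·V = (s·A) · (kg·m²·s⁻³·A⁻¹) = kg·m²·s⁻².
kg·m²·s⁻² is the base-SI form of the joule.

J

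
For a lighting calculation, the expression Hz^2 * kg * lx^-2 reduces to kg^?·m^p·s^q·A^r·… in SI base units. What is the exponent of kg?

1

Hz = s⁻¹.
So Hz² = s⁻².
lx = m⁻²·cd.
So lx⁻² = m⁴·cd⁻².
Combining: Hz²·kg·lx⁻² = s⁻² · kg · (m⁴·cd⁻²) = kg·m⁴·s⁻²·cd⁻².
The exponent of kg is 1.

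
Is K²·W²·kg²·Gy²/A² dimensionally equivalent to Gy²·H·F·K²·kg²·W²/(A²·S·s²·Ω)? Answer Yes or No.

Left side:
  W = J/s (power = energy per time),
      = kg·m²·s⁻³.
  So W² = kg²·m⁴·s⁻⁶.
  Gy = J/kg (absorbed dose = energy per mass),
      = m²·s⁻².
  So Gy² = m⁴·s⁻⁴.
  Combining: K²·W²·A⁻²·kg²·Gy² = K² · (kg²·m⁴·s⁻⁶) · A⁻² · kg² · (m⁴·s⁻⁴) = kg⁴·m⁸·s⁻¹⁰·A⁻²·K².
Right side:
  Gy = J/kg (absorbed dose = energy per mass),
      = m²·s⁻².
  So Gy² = m⁴·s⁻⁴.
  H = Wb/A (inductance = flux per current),
      = kg·m²·s⁻²·A⁻².
  F = C/V (capacitance = charge per voltage),
      = A·s/(kg·m²·s⁻³·A⁻¹) (substituting C and V),
      = kg⁻¹·m⁻²·s⁴·A².
  S = 1/Ω (conductance is reciprocal resistance),
      = kg⁻¹·m⁻²·s³·A².
  So S⁻¹ = kg·m²·s⁻³·A⁻².
  Ω = V/A (resistance = voltage per current),
      = kg·m²·s⁻³·A⁻².
  So Ω⁻¹ = kg⁻¹·m⁻²·s³·A².
  W = J/s (power = energy per time),
      = kg·m²·s⁻³.
  So W² = kg²·m⁴·s⁻⁶.
  Combining: Gy²·H·F·K²·kg²·A⁻²·S⁻¹·s⁻²·Ω⁻¹·W² = (m⁴·s⁻⁴) · (kg·m²·s⁻²·A⁻²) · (kg⁻¹·m⁻²·s⁴·A²) · K² · kg² · A⁻² · (kg·m²·s⁻³·A⁻²) · s⁻² · (kg⁻¹·m⁻²·s³·A²) · (kg²·m⁴·s⁻⁶) = kg⁴·m⁸·s⁻¹⁰·A⁻²·K².
Both reduce to kg⁴·m⁸·s⁻¹⁰·A⁻²·K².

Yes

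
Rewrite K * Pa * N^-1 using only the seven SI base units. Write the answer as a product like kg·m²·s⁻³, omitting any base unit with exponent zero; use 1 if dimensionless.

m⁻²·K

Pa = kg·m⁻¹·s⁻².
N = kg·m·s⁻².
So N⁻¹ = kg⁻¹·m⁻¹·s².
Combining: K·Pa·N⁻¹ = K · (kg·m⁻¹·s⁻²) · (kg⁻¹·m⁻¹·s²) = m⁻²·K.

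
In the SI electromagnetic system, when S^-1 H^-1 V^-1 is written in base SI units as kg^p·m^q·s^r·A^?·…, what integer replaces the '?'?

1

S = kg⁻¹·m⁻²·s³·A².
So S⁻¹ = kg·m²·s⁻³·A⁻².
H = kg·m²·s⁻²·A⁻².
So H⁻¹ = kg⁻¹·m⁻²·s²·A².
V = kg·m²·s⁻³·A⁻¹.
So V⁻¹ = kg⁻¹·m⁻²·s³·A.
Combining: S⁻¹·H⁻¹·V⁻¹ = (kg·m²·s⁻³·A⁻²) · (kg⁻¹·m⁻²·s²·A²) · (kg⁻¹·m⁻²·s³·A) = kg⁻¹·m⁻²·s²·A.
The exponent of A is 1.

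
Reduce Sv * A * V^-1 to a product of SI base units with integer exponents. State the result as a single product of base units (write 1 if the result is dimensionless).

kg⁻¹·s·A²

Sv = J/kg (equivalent dose = energy per mass),
    = m²·s⁻².
V = W/A (potential = power per current),
    = kg·m²·s⁻³·A⁻¹.
So V⁻¹ = kg⁻¹·m⁻²·s³·A.
Combining: Sv·A·V⁻¹ = (m²·s⁻²) · A · (kg⁻¹·m⁻²·s³·A) = kg⁻¹·s·A².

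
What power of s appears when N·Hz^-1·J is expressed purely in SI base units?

-3

N = kg·m/s² = kg·m·s⁻² (force = mass × acceleration).
Hz = 1/s = s⁻¹ (frequency is cycles per second).
So Hz⁻¹ = s.
J = N·m (work = force × distance),
    = kg·m²·s⁻².
Combining: N·Hz⁻¹·J = (kg·m·s⁻²) · s · (kg·m²·s⁻²) = kg²·m³·s⁻³.
The exponent of s is -3.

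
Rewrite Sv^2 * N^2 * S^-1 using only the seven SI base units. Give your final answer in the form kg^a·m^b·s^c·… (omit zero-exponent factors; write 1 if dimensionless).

kg³·m⁸·s⁻¹¹·A⁻²

Sv = m²·s⁻².
So Sv² = m⁴·s⁻⁴.
N = kg·m·s⁻².
So N² = kg²·m²·s⁻⁴.
S = kg⁻¹·m⁻²·s³·A².
So S⁻¹ = kg·m²·s⁻³·A⁻².
Combining: Sv²·N²·S⁻¹ = (m⁴·s⁻⁴) · (kg²·m²·s⁻⁴) · (kg·m²·s⁻³·A⁻²) = kg³·m⁸·s⁻¹¹·A⁻².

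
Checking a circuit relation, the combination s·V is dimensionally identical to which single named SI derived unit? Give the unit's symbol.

Wb

V = W/A (potential = power per current),
    = kg·m²·s⁻³·A⁻¹.
Combining: s·V = s · (kg·m²·s⁻³·A⁻¹) = kg·m²·s⁻²·A⁻¹.
kg·m²·s⁻²·A⁻¹ is the base-SI form of the weber.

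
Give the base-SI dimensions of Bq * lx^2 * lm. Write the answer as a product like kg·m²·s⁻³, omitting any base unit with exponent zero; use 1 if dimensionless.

Bq = 1/s = s⁻¹ (activity is decays per second).
lx = lm/m² (illuminance = luminous flux per area),
    = m⁻²·cd.
So lx² = m⁻⁴·cd².
lm = cd·sr = cd (luminous flux; sr is dimensionless).
Combining: Bq·lx²·lm = s⁻¹ · (m⁻⁴·cd²) · cd = m⁻⁴·s⁻¹·cd³.

m⁻⁴·s⁻¹·cd³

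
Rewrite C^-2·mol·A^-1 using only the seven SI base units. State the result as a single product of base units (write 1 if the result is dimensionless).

C = A·s = s·A (charge = current × time).
So C⁻² = s⁻²·A⁻².
Combining: C⁻²·mol·A⁻¹ = (s⁻²·A⁻²) · mol · A⁻¹ = s⁻²·A⁻³·mol.

s⁻²·A⁻³·mol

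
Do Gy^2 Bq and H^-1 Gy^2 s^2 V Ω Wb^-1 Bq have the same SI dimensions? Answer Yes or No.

Left side:
  Gy = J/kg (absorbed dose = energy per mass),
      = m²·s⁻².
  So Gy² = m⁴·s⁻⁴.
  Bq = 1/s = s⁻¹ (activity is decays per second).
  Combining: Gy²·Bq = (m⁴·s⁻⁴) · s⁻¹ = m⁴·s⁻⁵.
Right side:
  H = kg·m²·s⁻²·A⁻².
  So H⁻¹ = kg⁻¹·m⁻²·s²·A².
  Gy = m²·s⁻².
  So Gy² = m⁴·s⁻⁴.
  V = kg·m²·s⁻³·A⁻¹.
  Ω = kg·m²·s⁻³·A⁻².
  Wb = kg·m²·s⁻²·A⁻¹.
  So Wb⁻¹ = kg⁻¹·m⁻²·s²·A.
  Bq = s⁻¹.
  Combining: H⁻¹·Gy²·s²·V·Ω·Wb⁻¹·Bq = (kg⁻¹·m⁻²·s²·A²) · (m⁴·s⁻⁴) · s² · (kg·m²·s⁻³·A⁻¹) · (kg·m²·s⁻³·A⁻²) · (kg⁻¹·m⁻²·s²·A) · s⁻¹ = m⁴·s⁻⁵.
Both reduce to m⁴·s⁻⁵.

Yes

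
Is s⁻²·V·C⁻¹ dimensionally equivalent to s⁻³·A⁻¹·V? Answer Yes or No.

Yes

Left side:
  V = W/A (potential = power per current),
      = kg·m²·s⁻³·A⁻¹.
  C = A·s = s·A (charge = current × time).
  So C⁻¹ = s⁻¹·A⁻¹.
  Combining: s⁻²·V·C⁻¹ = s⁻² · (kg·m²·s⁻³·A⁻¹) · (s⁻¹·A⁻¹) = kg·m²·s⁻⁶·A⁻².
Right side:
  V = W/A (potential = power per current),
      = kg·m²·s⁻³·A⁻¹.
  Combining: s⁻³·A⁻¹·V = s⁻³ · A⁻¹ · (kg·m²·s⁻³·A⁻¹) = kg·m²·s⁻⁶·A⁻².
Both reduce to kg·m²·s⁻⁶·A⁻².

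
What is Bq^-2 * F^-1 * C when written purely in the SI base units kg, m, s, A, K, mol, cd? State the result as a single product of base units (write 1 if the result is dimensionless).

kg·m²·s⁻¹·A⁻¹

Bq = s⁻¹.
So Bq⁻² = s².
F = kg⁻¹·m⁻²·s⁴·A².
So F⁻¹ = kg·m²·s⁻⁴·A⁻².
C = s·A.
Combining: Bq⁻²·F⁻¹·C = s² · (kg·m²·s⁻⁴·A⁻²) · (s·A) = kg·m²·s⁻¹·A⁻¹.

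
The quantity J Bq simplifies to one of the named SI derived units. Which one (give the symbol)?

W

J = N·m (work = force × distance),
    = kg·m²·s⁻².
Bq = 1/s = s⁻¹ (activity is decays per second).
Combining: J·Bq = (kg·m²·s⁻²) · s⁻¹ = kg·m²·s⁻³.
kg·m²·s⁻³ is the base-SI form of the watt.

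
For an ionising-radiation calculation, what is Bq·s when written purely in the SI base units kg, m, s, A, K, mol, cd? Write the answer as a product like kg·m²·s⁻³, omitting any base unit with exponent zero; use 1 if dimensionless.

Bq = s⁻¹.
Combining: Bq·s = s⁻¹ · s = 1.

1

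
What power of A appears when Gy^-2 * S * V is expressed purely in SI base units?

Gy = m²·s⁻².
So Gy⁻² = m⁻⁴·s⁴.
S = kg⁻¹·m⁻²·s³·A².
V = kg·m²·s⁻³·A⁻¹.
Combining: Gy⁻²·S·V = (m⁻⁴·s⁴) · (kg⁻¹·m⁻²·s³·A²) · (kg·m²·s⁻³·A⁻¹) = m⁻⁴·s⁴·A.
The exponent of A is 1.

1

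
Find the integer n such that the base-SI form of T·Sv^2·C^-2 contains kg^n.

1

T = kg·s⁻²·A⁻¹.
Sv = m²·s⁻².
So Sv² = m⁴·s⁻⁴.
C = s·A.
So C⁻² = s⁻²·A⁻².
Combining: T·Sv²·C⁻² = (kg·s⁻²·A⁻¹) · (m⁴·s⁻⁴) · (s⁻²·A⁻²) = kg·m⁴·s⁻⁸·A⁻³.
The exponent of kg is 1.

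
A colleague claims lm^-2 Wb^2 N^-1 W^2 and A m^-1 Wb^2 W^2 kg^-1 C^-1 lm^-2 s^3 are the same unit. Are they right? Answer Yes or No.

Left side:
  lm = cd.
  So lm⁻² = cd⁻².
  Wb = kg·m²·s⁻²·A⁻¹.
  So Wb² = kg²·m⁴·s⁻⁴·A⁻².
  N = kg·m·s⁻².
  So N⁻¹ = kg⁻¹·m⁻¹·s².
  W = kg·m²·s⁻³.
  So W² = kg²·m⁴·s⁻⁶.
  Combining: lm⁻²·Wb²·N⁻¹·W² = cd⁻² · (kg²·m⁴·s⁻⁴·A⁻²) · (kg⁻¹·m⁻¹·s²) · (kg²·m⁴·s⁻⁶) = kg³·m⁷·s⁻⁸·A⁻²·cd⁻².
Right side:
  Wb = kg·m²·s⁻²·A⁻¹.
  So Wb² = kg²·m⁴·s⁻⁴·A⁻².
  W = kg·m²·s⁻³.
  So W² = kg²·m⁴·s⁻⁶.
  C = s·A.
  So C⁻¹ = s⁻¹·A⁻¹.
  lm = cd.
  So lm⁻² = cd⁻².
  Combining: A·m⁻¹·Wb²·W²·kg⁻¹·C⁻¹·lm⁻²·s³ = A · m⁻¹ · (kg²·m⁴·s⁻⁴·A⁻²) · (kg²·m⁴·s⁻⁶) · kg⁻¹ · (s⁻¹·A⁻¹) · cd⁻² · s³ = kg³·m⁷·s⁻⁸·A⁻²·cd⁻².
Both reduce to kg³·m⁷·s⁻⁸·A⁻²·cd⁻².

Yes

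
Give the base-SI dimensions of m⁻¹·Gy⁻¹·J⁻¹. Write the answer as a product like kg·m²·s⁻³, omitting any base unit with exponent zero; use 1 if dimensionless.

Gy = J/kg (absorbed dose = energy per mass),
    = m²·s⁻².
So Gy⁻¹ = m⁻²·s².
J = N·m (work = force × distance),
    = kg·m²·s⁻².
So J⁻¹ = kg⁻¹·m⁻²·s².
Combining: m⁻¹·Gy⁻¹·J⁻¹ = m⁻¹ · (m⁻²·s²) · (kg⁻¹·m⁻²·s²) = kg⁻¹·m⁻⁵·s⁴.

kg⁻¹·m⁻⁵·s⁴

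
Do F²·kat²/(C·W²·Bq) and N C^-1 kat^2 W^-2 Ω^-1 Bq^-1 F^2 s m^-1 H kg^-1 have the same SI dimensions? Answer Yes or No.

Left side:
  F = C/V (capacitance = charge per voltage),
      = A·s/(kg·m²·s⁻³·A⁻¹) (substituting C and V),
      = kg⁻¹·m⁻²·s⁴·A².
  So F² = kg⁻²·m⁻⁴·s⁸·A⁴.
  C = A·s = s·A (charge = current × time).
  So C⁻¹ = s⁻¹·A⁻¹.
  W = J/s (power = energy per time),
      = kg·m²·s⁻³.
  So W⁻² = kg⁻²·m⁻⁴·s⁶.
  Bq = 1/s = s⁻¹ (activity is decays per second).
  So Bq⁻¹ = s.
  kat = mol/s = s⁻¹·mol (catalytic activity).
  So kat² = s⁻²·mol².
  Combining: F²·C⁻¹·W⁻²·Bq⁻¹·kat² = (kg⁻²·m⁻⁴·s⁸·A⁴) · (s⁻¹·A⁻¹) · (kg⁻²·m⁻⁴·s⁶) · s · (s⁻²·mol²) = kg⁻⁴·m⁻⁸·s¹²·A³·mol².
Right side:
  N = kg·m/s² = kg·m·s⁻² (force = mass × acceleration).
  C = A·s = s·A (charge = current × time).
  So C⁻¹ = s⁻¹·A⁻¹.
  kat = mol/s = s⁻¹·mol (catalytic activity).
  So kat² = s⁻²·mol².
  W = J/s (power = energy per time),
      = kg·m²·s⁻³.
  So W⁻² = kg⁻²·m⁻⁴·s⁶.
  Ω = V/A (resistance = voltage per current),
      = kg·m²·s⁻³·A⁻².
  So Ω⁻¹ = kg⁻¹·m⁻²·s³·A².
  Bq = 1/s = s⁻¹ (activity is decays per second).
  So Bq⁻¹ = s.
  F = C/V (capacitance = charge per voltage),
      = A·s/(kg·m²·s⁻³·A⁻¹) (substituting C and V),
      = kg⁻¹·m⁻²·s⁴·A².
  So F² = kg⁻²·m⁻⁴·s⁸·A⁴.
  H = Wb/A (inductance = flux per current),
      = kg·m²·s⁻²·A⁻².
  Combining: N·C⁻¹·kat²·W⁻²·Ω⁻¹·Bq⁻¹·F²·s·m⁻¹·H·kg⁻¹ = (kg·m·s⁻²) · (s⁻¹·A⁻¹) · (s⁻²·mol²) · (kg⁻²·m⁻⁴·s⁶) · (kg⁻¹·m⁻²·s³·A²) · s · (kg⁻²·m⁻⁴·s⁸·A⁴) · s · m⁻¹ · (kg·m²·s⁻²·A⁻²) · kg⁻¹ = kg⁻⁴·m⁻⁸·s¹²·A³·mol².
Both reduce to kg⁻⁴·m⁻⁸·s¹²·A³·mol².

Yes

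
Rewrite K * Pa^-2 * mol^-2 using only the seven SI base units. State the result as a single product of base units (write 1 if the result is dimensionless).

kg⁻²·m²·s⁴·K·mol⁻²

Pa = N/m² (pressure = force per area),
    = kg·m⁻¹·s⁻².
So Pa⁻² = kg⁻²·m²·s⁴.
Combining: K·Pa⁻²·mol⁻² = K · (kg⁻²·m²·s⁴) · mol⁻² = kg⁻²·m²·s⁴·K·mol⁻².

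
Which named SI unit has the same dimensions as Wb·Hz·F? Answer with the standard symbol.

C

Wb = kg·m²·s⁻²·A⁻¹.
Hz = s⁻¹.
F = kg⁻¹·m⁻²·s⁴·A².
Combining: Wb·Hz·F = (kg·m²·s⁻²·A⁻¹) · s⁻¹ · (kg⁻¹·m⁻²·s⁴·A²) = s·A.
s·A is the base-SI form of the coulomb.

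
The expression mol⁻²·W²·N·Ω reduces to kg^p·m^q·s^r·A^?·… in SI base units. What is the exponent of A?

W = J/s (power = energy per time),
    = kg·m²·s⁻³.
So W² = kg²·m⁴·s⁻⁶.
N = kg·m/s² = kg·m·s⁻² (force = mass × acceleration).
Ω = V/A (resistance = voltage per current),
    = kg·m²·s⁻³·A⁻².
Combining: mol⁻²·W²·N·Ω = mol⁻² · (kg²·m⁴·s⁻⁶) · (kg·m·s⁻²) · (kg·m²·s⁻³·A⁻²) = kg⁴·m⁷·s⁻¹¹·A⁻²·mol⁻².
The exponent of A is -2.

-2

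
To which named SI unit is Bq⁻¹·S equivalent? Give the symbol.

Bq = 1/s = s⁻¹ (activity is decays per second).
So Bq⁻¹ = s.
S = 1/Ω (conductance is reciprocal resistance),
    = kg⁻¹·m⁻²·s³·A².
Combining: Bq⁻¹·S = s · (kg⁻¹·m⁻²·s³·A²) = kg⁻¹·m⁻²·s⁴·A².
kg⁻¹·m⁻²·s⁴·A² is the base-SI form of the farad.

F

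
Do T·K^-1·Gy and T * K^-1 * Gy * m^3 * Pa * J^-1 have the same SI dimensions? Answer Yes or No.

Left side:
  T = kg·s⁻²·A⁻¹.
  Gy = m²·s⁻².
  Combining: T·K⁻¹·Gy = (kg·s⁻²·A⁻¹) · K⁻¹ · (m²·s⁻²) = kg·m²·s⁻⁴·A⁻¹·K⁻¹.
Right side:
  T = kg·s⁻²·A⁻¹.
  Gy = m²·s⁻².
  Pa = kg·m⁻¹·s⁻².
  J = kg·m²·s⁻².
  So J⁻¹ = kg⁻¹·m⁻²·s².
  Combining: T·K⁻¹·Gy·m³·Pa·J⁻¹ = (kg·s⁻²·A⁻¹) · K⁻¹ · (m²·s⁻²) · m³ · (kg·m⁻¹·s⁻²) · (kg⁻¹·m⁻²·s²) = kg·m²·s⁻⁴·A⁻¹·K⁻¹.
Both reduce to kg·m²·s⁻⁴·A⁻¹·K⁻¹.

Yes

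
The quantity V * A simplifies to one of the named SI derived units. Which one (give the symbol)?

V = W/A (potential = power per current),
    = kg·m²·s⁻³·A⁻¹.
Combining: V·A = (kg·m²·s⁻³·A⁻¹) · A = kg·m²·s⁻³.
kg·m²·s⁻³ is the base-SI form of the watt.

W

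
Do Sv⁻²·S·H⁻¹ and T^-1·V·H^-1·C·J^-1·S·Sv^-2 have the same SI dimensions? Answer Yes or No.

No

Left side:
  Sv = J/kg (equivalent dose = energy per mass),
      = m²·s⁻².
  So Sv⁻² = m⁻⁴·s⁴.
  S = 1/Ω (conductance is reciprocal resistance),
      = kg⁻¹·m⁻²·s³·A².
  H = Wb/A (inductance = flux per current),
      = kg·m²·s⁻²·A⁻².
  So H⁻¹ = kg⁻¹·m⁻²·s²·A².
  Combining: Sv⁻²·S·H⁻¹ = (m⁻⁴·s⁴) · (kg⁻¹·m⁻²·s³·A²) · (kg⁻¹·m⁻²·s²·A²) = kg⁻²·m⁻⁸·s⁹·A⁴.
Right side:
  T = Wb/m² (flux density = flux per area),
      = kg·s⁻²·A⁻¹.
  So T⁻¹ = kg⁻¹·s²·A.
  V = W/A (potential = power per current),
      = kg·m²·s⁻³·A⁻¹.
  H = Wb/A (inductance = flux per current),
      = kg·m²·s⁻²·A⁻².
  So H⁻¹ = kg⁻¹·m⁻²·s²·A².
  C = A·s = s·A (charge = current × time).
  J = N·m (work = force × distance),
      = kg·m²·s⁻².
  So J⁻¹ = kg⁻¹·m⁻²·s².
  S = 1/Ω (conductance is reciprocal resistance),
      = kg⁻¹·m⁻²·s³·A².
  Sv = J/kg (equivalent dose = energy per mass),
      = m²·s⁻².
  So Sv⁻² = m⁻⁴·s⁴.
  Combining: T⁻¹·V·H⁻¹·C·J⁻¹·S·Sv⁻² = (kg⁻¹·s²·A) · (kg·m²·s⁻³·A⁻¹) · (kg⁻¹·m⁻²·s²·A²) · (s·A) · (kg⁻¹·m⁻²·s²) · (kg⁻¹·m⁻²·s³·A²) · (m⁻⁴·s⁴) = kg⁻³·m⁻⁸·s¹¹·A⁵.
Left is kg⁻²·m⁻⁸·s⁹·A⁴; right is kg⁻³·m⁻⁸·s¹¹·A⁵ — different.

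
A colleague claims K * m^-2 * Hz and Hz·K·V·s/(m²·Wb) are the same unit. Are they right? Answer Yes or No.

Yes

Left side:
  Hz = 1/s = s⁻¹ (frequency is cycles per second).
  Combining: K·m⁻²·Hz = K · m⁻² · s⁻¹ = m⁻²·s⁻¹·K.
Right side:
  Hz = s⁻¹.
  V = kg·m²·s⁻³·A⁻¹.
  Wb = kg·m²·s⁻²·A⁻¹.
  So Wb⁻¹ = kg⁻¹·m⁻²·s²·A.
  Combining: m⁻²·Hz·K·V·s·Wb⁻¹ = m⁻² · s⁻¹ · K · (kg·m²·s⁻³·A⁻¹) · s · (kg⁻¹·m⁻²·s²·A) = m⁻²·s⁻¹·K.
Both reduce to m⁻²·s⁻¹·K.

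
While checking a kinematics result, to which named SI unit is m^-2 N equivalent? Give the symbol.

N = kg·m/s² = kg·m·s⁻² (force = mass × acceleration).
Combining: m⁻²·N = m⁻² · (kg·m·s⁻²) = kg·m⁻¹·s⁻².
kg·m⁻¹·s⁻² is the base-SI form of the pascal.

Pa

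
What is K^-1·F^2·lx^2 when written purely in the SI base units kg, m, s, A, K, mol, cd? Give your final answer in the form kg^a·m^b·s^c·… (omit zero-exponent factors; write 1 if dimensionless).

kg⁻²·m⁻⁸·s⁸·A⁴·K⁻¹·cd²

F = kg⁻¹·m⁻²·s⁴·A².
So F² = kg⁻²·m⁻⁴·s⁸·A⁴.
lx = m⁻²·cd.
So lx² = m⁻⁴·cd².
Combining: K⁻¹·F²·lx² = K⁻¹ · (kg⁻²·m⁻⁴·s⁸·A⁴) · (m⁻⁴·cd²) = kg⁻²·m⁻⁸·s⁸·A⁴·K⁻¹·cd².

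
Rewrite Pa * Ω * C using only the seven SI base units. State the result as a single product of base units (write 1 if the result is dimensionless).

kg²·m·s⁻⁴·A⁻¹

Pa = kg·m⁻¹·s⁻².
Ω = kg·m²·s⁻³·A⁻².
C = s·A.
Combining: Pa·Ω·C = (kg·m⁻¹·s⁻²) · (kg·m²·s⁻³·A⁻²) · (s·A) = kg²·m·s⁻⁴·A⁻¹.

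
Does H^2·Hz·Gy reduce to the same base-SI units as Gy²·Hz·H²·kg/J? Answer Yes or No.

Left side:
  H = Wb/A (inductance = flux per current),
      = kg·m²·s⁻²·A⁻².
  So H² = kg²·m⁴·s⁻⁴·A⁻⁴.
  Hz = 1/s = s⁻¹ (frequency is cycles per second).
  Gy = J/kg (absorbed dose = energy per mass),
      = m²·s⁻².
  Combining: H²·Hz·Gy = (kg²·m⁴·s⁻⁴·A⁻⁴) · s⁻¹ · (m²·s⁻²) = kg²·m⁶·s⁻⁷·A⁻⁴.
Right side:
  Gy = J/kg (absorbed dose = energy per mass),
      = m²·s⁻².
  So Gy² = m⁴·s⁻⁴.
  Hz = 1/s = s⁻¹ (frequency is cycles per second).
  J = N·m (work = force × distance),
      = kg·m²·s⁻².
  So J⁻¹ = kg⁻¹·m⁻²·s².
  H = Wb/A (inductance = flux per current),
      = kg·m²·s⁻²·A⁻².
  So H² = kg²·m⁴·s⁻⁴·A⁻⁴.
  Combining: Gy²·Hz·J⁻¹·H²·kg = (m⁴·s⁻⁴) · s⁻¹ · (kg⁻¹·m⁻²·s²) · (kg²·m⁴·s⁻⁴·A⁻⁴) · kg = kg²·m⁶·s⁻⁷·A⁻⁴.
Both reduce to kg²·m⁶·s⁻⁷·A⁻⁴.

Yes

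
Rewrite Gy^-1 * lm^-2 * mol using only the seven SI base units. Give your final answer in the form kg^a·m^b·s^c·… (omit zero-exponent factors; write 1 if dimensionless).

Gy = J/kg (absorbed dose = energy per mass),
    = m²·s⁻².
So Gy⁻¹ = m⁻²·s².
lm = cd·sr = cd (luminous flux; sr is dimensionless).
So lm⁻² = cd⁻².
Combining: Gy⁻¹·lm⁻²·mol = (m⁻²·s²) · cd⁻² · mol = m⁻²·s²·mol·cd⁻².

m⁻²·s²·mol·cd⁻²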